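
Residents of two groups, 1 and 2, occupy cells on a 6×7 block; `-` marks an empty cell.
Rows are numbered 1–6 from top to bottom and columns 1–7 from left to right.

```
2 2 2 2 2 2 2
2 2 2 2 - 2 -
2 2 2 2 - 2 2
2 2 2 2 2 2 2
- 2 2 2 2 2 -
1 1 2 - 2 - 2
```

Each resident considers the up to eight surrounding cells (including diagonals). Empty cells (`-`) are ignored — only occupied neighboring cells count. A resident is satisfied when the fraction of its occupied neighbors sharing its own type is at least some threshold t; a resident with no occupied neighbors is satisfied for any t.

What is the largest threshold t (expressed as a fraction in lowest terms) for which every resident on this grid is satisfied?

Row 1: (1,1)2 3/3 · (1,2)2 5/5 · (1,3)2 5/5 · (1,4)2 4/4 · (1,5)2 4/4 · (1,6)2 3/3 · (1,7)2 2/2
Row 2: (2,1)2 5/5 · (2,2)2 8/8 · (2,3)2 8/8 · (2,4)2 6/6 · (2,6)2 5/5
Row 3: (3,1)2 5/5 · (3,2)2 8/8 · (3,3)2 8/8 · (3,4)2 6/6 · (3,6)2 5/5 · (3,7)2 4/4
Row 4: (4,1)2 4/4 · (4,2)2 7/7 · (4,3)2 8/8 · (4,4)2 7/7 · (4,5)2 7/7 · (4,6)2 6/6 · (4,7)2 4/4
Row 5: (5,2)2 5/7 · (5,3)2 6/7 · (5,4)2 7/7 · (5,5)2 6/6 · (5,6)2 6/6
Row 6: (6,1)1 1/2 · (6,2)1 1/4 · (6,3)2 3/4 · (6,5)2 3/3 · (6,7)2 1/1
The smallest same-type fraction is 1/4 at (6,2), which reduces to 1/4. Any threshold above that leaves this resident unsatisfied.

1/4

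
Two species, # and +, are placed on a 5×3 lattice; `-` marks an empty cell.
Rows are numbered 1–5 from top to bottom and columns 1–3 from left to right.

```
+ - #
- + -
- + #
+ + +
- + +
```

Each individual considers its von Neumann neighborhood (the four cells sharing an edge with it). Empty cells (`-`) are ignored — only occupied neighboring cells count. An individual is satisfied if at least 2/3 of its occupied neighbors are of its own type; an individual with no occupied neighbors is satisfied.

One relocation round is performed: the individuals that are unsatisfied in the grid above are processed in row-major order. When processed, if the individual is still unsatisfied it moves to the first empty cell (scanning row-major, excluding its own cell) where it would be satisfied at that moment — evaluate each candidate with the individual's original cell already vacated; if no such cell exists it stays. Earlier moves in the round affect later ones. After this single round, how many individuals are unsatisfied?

1

Initially unsatisfied (in order): (3,3).
  (3,3): no empty cell satisfies it; stays.
Resulting grid:
+ - #
- + -
- + #
+ + +
- + +
Unsatisfied now: (3,3).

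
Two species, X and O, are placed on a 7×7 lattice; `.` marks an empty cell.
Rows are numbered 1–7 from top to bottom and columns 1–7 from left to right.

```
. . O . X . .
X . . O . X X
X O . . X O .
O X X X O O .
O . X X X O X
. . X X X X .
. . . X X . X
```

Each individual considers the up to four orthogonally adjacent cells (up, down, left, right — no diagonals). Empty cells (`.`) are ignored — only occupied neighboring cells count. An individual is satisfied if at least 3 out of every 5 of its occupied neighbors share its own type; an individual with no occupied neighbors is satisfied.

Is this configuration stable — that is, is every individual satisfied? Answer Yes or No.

No

(1,3)O 0/0 ✓
(1,5)X 0/0 ✓
(2,1)X 1/1 ✓
(2,4)O 0/0 ✓
(2,6)X 1/2 ✗
(2,7)X 1/1 ✓
(3,1)X 1/3 ✗
(3,2)O 0/2 ✗
(3,5)X 0/2 ✗
(3,6)O 1/3 ✗
(4,1)O 1/3 ✗
(4,2)X 1/3 ✗
(4,3)X 3/3 ✓
(4,4)X 2/3 ✓
(4,5)O 1/4 ✗
(4,6)O 3/3 ✓
(5,1)O 1/1 ✓
(5,3)X 3/3 ✓
(5,4)X 4/4 ✓
(5,5)X 2/4 ✗
(5,6)O 1/4 ✗
(5,7)X 0/1 ✗
(6,3)X 2/2 ✓
(6,4)X 4/4 ✓
(6,5)X 4/4 ✓
(6,6)X 1/2 ✗
(7,4)X 2/2 ✓
(7,5)X 2/2 ✓
(7,7)X 0/0 ✓
For instance (2,6) has only 1/2 same-type neighbors, below 3/5.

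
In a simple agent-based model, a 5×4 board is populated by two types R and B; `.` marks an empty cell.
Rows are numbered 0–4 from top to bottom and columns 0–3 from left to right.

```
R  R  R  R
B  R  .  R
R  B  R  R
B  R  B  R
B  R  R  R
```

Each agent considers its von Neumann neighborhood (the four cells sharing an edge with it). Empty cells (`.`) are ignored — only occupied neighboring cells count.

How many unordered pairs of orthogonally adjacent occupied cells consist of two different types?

Scan each occupied cell's neighbors to the right and below so each pair is counted once.
Row 0: R(0,0)–R(0,1)= R(0,0)–B(1,0)≠ R(0,1)–R(0,2)= R(0,1)–R(1,1)= R(0,2)–R(0,3)= R(0,3)–R(1,3)=  → 1/6 unlike.
Row 1: B(1,0)–R(1,1)≠ B(1,0)–R(2,0)≠ R(1,1)–B(2,1)≠ R(1,3)–R(2,3)=  → 3/4 unlike.
Row 2: R(2,0)–B(2,1)≠ R(2,0)–B(3,0)≠ B(2,1)–R(2,2)≠ B(2,1)–R(3,1)≠ R(2,2)–R(2,3)= R(2,2)–B(3,2)≠ R(2,3)–R(3,3)=  → 5/7 unlike.
Row 3: B(3,0)–R(3,1)≠ B(3,0)–B(4,0)= R(3,1)–B(3,2)≠ R(3,1)–R(4,1)= B(3,2)–R(3,3)≠ B(3,2)–R(4,2)≠ R(3,3)–R(4,3)=  → 4/7 unlike.
Row 4: B(4,0)–R(4,1)≠ R(4,1)–R(4,2)= R(4,2)–R(4,3)=  → 1/3 unlike.
Total adjacent occupied pairs: 27; unlike-type pairs: 14.

14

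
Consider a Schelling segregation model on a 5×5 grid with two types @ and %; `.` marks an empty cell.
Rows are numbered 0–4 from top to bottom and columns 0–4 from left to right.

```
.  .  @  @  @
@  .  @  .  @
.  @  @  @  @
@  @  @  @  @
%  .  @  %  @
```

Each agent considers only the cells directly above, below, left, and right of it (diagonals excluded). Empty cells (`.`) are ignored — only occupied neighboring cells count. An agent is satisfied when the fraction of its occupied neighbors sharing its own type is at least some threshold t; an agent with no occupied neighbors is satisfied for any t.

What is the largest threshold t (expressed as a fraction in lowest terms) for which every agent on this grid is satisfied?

Row 0: (0,2)@ 2/2 · (0,3)@ 2/2 · (0,4)@ 2/2
Row 1: (1,0)@ — no occupied neighbors · (1,2)@ 2/2 · (1,4)@ 2/2
Row 2: (2,1)@ 2/2 · (2,2)@ 4/4 · (2,3)@ 3/3 · (2,4)@ 3/3
Row 3: (3,0)@ 1/2 · (3,1)@ 3/3 · (3,2)@ 4/4 · (3,3)@ 3/4 · (3,4)@ 3/3
Row 4: (4,0)% 0/1 · (4,2)@ 1/2 · (4,3)% 0/3 · (4,4)@ 1/2
The smallest same-type fraction is 0/1 at (4,0), which reduces to 0/1. Any threshold above that leaves this agent unsatisfied.

0/1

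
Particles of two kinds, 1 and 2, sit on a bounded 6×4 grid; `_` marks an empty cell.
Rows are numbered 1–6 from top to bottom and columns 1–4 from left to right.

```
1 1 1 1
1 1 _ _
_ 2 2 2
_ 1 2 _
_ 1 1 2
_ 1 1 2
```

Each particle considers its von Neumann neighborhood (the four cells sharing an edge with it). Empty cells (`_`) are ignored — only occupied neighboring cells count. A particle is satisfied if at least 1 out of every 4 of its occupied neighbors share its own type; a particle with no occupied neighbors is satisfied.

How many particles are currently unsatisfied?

Row 1: (1,1)1 2/2 ✓ · (1,2)1 3/3 ✓ · (1,3)1 2/2 ✓ · (1,4)1 1/1 ✓
Row 2: (2,1)1 2/2 ✓ · (2,2)1 2/3 ✓
Row 3: (3,2)2 1/3 ✓ · (3,3)2 3/3 ✓ · (3,4)2 1/1 ✓
Row 4: (4,2)1 1/3 ✓ · (4,3)2 1/3 ✓
Row 5: (5,2)1 3/3 ✓ · (5,3)1 2/4 ✓ · (5,4)2 1/2 ✓
Row 6: (6,2)1 2/2 ✓ · (6,3)1 2/3 ✓ · (6,4)2 1/2 ✓
Every one meets the threshold.

0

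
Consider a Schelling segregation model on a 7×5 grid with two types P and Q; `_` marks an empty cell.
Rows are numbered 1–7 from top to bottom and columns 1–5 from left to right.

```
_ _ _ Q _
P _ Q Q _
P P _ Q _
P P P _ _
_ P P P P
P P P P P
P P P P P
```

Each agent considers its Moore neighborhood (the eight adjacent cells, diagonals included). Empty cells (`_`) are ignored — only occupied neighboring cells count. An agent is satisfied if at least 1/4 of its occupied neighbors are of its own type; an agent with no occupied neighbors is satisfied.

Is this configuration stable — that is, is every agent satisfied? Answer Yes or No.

(1,4)Q 2/2 ✓
(2,1)P 2/2 ✓
(2,3)Q 3/4 ✓
(2,4)Q 3/3 ✓
(3,1)P 4/4 ✓
(3,2)P 5/6 ✓
(3,4)Q 2/3 ✓
(4,1)P 4/4 ✓
(4,2)P 6/6 ✓
(4,3)P 5/6 ✓
(5,2)P 7/7 ✓
(5,3)P 7/7 ✓
(5,4)P 6/6 ✓
(5,5)P 3/3 ✓
(6,1)P 4/4 ✓
(6,2)P 7/7 ✓
(6,3)P 8/8 ✓
(6,4)P 8/8 ✓
(6,5)P 5/5 ✓
(7,1)P 3/3 ✓
(7,2)P 5/5 ✓
(7,3)P 5/5 ✓
(7,4)P 5/5 ✓
(7,5)P 3/3 ✓
All meet the threshold, so the configuration is stable.

Yes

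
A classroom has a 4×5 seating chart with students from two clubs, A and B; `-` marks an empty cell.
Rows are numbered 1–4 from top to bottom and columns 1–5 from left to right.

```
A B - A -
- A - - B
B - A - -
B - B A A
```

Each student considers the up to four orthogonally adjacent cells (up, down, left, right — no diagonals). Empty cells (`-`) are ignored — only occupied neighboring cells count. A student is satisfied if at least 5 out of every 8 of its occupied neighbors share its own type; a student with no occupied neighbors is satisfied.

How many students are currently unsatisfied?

6

Row 1: (1,1)A 0/1 unhappy · (1,2)B 0/2 unhappy · (1,4)A 0/0 ok
Row 2: (2,2)A 0/1 unhappy · (2,5)B 0/0 ok
Row 3: (3,1)B 1/1 ok · (3,3)A 0/1 unhappy
Row 4: (4,1)B 1/1 ok · (4,3)B 0/2 unhappy · (4,4)A 1/2 unhappy · (4,5)A 1/1 ok
Unsatisfied: (1,1), (1,2), (2,2), (3,3), (4,3), (4,4) — 6 in total.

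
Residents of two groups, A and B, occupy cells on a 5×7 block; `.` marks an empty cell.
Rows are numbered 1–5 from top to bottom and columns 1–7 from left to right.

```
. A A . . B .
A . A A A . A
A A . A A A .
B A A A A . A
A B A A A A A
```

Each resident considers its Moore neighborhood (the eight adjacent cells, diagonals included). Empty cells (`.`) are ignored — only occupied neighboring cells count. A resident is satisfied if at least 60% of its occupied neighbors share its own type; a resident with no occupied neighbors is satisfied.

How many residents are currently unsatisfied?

Row 1: (1,2)A 3/3 ok · (1,3)A 3/3 ok · (1,6)B 0/2 unhappy
Row 2: (2,1)A 3/3 ok · (2,3)A 5/5 ok · (2,4)A 5/5 ok · (2,5)A 4/5 ok · (2,7)A 1/2 unhappy
Row 3: (3,1)A 3/4 ok · (3,2)A 5/6 ok · (3,4)A 7/7 ok · (3,5)A 6/6 ok · (3,6)A 5/5 ok
Row 4: (4,1)B 1/5 unhappy · (4,2)A 5/7 ok · (4,3)A 6/7 ok · (4,4)A 7/7 ok · (4,5)A 7/7 ok · (4,7)A 3/3 ok
Row 5: (5,1)A 1/3 unhappy · (5,2)B 1/5 unhappy · (5,3)A 4/5 ok · (5,4)A 5/5 ok · (5,5)A 4/4 ok · (5,6)A 4/4 ok · (5,7)A 2/2 ok
Unsatisfied: (1,6), (2,7), (4,1), (5,1), (5,2) — 5 in total.

5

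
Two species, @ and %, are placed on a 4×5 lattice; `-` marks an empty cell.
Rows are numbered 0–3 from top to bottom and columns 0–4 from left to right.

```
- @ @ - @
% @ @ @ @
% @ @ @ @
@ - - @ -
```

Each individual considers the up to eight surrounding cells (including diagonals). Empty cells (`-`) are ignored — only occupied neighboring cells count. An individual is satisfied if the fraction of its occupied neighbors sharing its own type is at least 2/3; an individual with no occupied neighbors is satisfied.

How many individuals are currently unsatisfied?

3

(0,1)@ 3/4 ✓
(0,2)@ 4/4 ✓
(0,4)@ 2/2 ✓
(1,0)% 1/4 ✗
(1,1)@ 5/7 ✓
(1,2)@ 7/7 ✓
(1,3)@ 7/7 ✓
(1,4)@ 4/4 ✓
(2,0)% 1/4 ✗
(2,1)@ 4/6 ✓
(2,2)@ 6/6 ✓
(2,3)@ 6/6 ✓
(2,4)@ 4/4 ✓
(3,0)@ 1/2 ✗
(3,3)@ 3/3 ✓
Unsatisfied: (1,0), (2,0), (3,0) — 3 in total.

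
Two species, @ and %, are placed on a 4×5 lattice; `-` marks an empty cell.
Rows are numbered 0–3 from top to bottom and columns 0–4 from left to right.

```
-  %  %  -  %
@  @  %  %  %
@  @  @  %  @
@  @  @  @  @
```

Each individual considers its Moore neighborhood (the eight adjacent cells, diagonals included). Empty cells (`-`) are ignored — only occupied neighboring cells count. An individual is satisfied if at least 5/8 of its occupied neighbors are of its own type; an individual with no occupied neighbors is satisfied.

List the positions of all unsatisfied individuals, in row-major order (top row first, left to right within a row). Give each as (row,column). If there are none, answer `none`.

Row 0: (0,1)% 2/4 not · (0,2)% 3/4 satisfied · (0,4)% 2/2 satisfied
Row 1: (1,0)@ 3/4 satisfied · (1,1)@ 4/7 not · (1,2)% 4/7 not · (1,3)% 5/7 satisfied · (1,4)% 3/4 satisfied
Row 2: (2,0)@ 5/5 satisfied · (2,1)@ 7/8 satisfied · (2,2)@ 5/8 satisfied · (2,3)% 3/8 not · (2,4)@ 2/5 not
Row 3: (3,0)@ 3/3 satisfied · (3,1)@ 5/5 satisfied · (3,2)@ 4/5 satisfied · (3,3)@ 4/5 satisfied · (3,4)@ 2/3 satisfied

(0,1), (1,1), (1,2), (2,3), (2,4)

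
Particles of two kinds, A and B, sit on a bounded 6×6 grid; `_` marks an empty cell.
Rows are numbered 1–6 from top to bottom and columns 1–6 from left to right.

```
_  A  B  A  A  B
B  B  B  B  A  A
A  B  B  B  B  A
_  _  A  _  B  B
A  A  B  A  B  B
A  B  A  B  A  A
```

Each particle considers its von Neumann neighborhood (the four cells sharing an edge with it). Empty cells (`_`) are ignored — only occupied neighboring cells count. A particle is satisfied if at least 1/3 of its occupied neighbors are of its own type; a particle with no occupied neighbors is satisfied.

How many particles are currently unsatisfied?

9

Row 1: (1,2)A 0/2 not · (1,3)B 1/3 satisfied · (1,4)A 1/3 satisfied · (1,5)A 2/3 satisfied · (1,6)B 0/2 not
Row 2: (2,1)B 1/2 satisfied · (2,2)B 3/4 satisfied · (2,3)B 4/4 satisfied · (2,4)B 2/4 satisfied · (2,5)A 2/4 satisfied · (2,6)A 2/3 satisfied
Row 3: (3,1)A 0/2 not · (3,2)B 2/3 satisfied · (3,3)B 3/4 satisfied · (3,4)B 3/3 satisfied · (3,5)B 2/4 satisfied · (3,6)A 1/3 satisfied
Row 4: (4,3)A 0/2 not · (4,5)B 3/3 satisfied · (4,6)B 2/3 satisfied
Row 5: (5,1)A 2/2 satisfied · (5,2)A 1/3 satisfied · (5,3)B 0/4 not · (5,4)A 0/3 not · (5,5)B 2/4 satisfied · (5,6)B 2/3 satisfied
Row 6: (6,1)A 1/2 satisfied · (6,2)B 0/3 not · (6,3)A 0/3 not · (6,4)B 0/3 not · (6,5)A 1/3 satisfied · (6,6)A 1/2 satisfied
Unsatisfied: (1,2), (1,6), (3,1), (4,3), (5,3), (5,4), (6,2), (6,3), (6,4) — 9 in total.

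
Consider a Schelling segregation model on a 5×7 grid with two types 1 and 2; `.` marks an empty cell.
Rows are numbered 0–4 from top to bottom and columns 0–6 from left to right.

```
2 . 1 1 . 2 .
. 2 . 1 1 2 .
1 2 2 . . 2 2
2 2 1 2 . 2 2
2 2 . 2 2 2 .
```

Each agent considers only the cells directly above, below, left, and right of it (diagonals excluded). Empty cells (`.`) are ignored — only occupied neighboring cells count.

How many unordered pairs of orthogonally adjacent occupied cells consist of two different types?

Scan each occupied cell's neighbors to the right and below so each pair is counted once.
From row 0: 0 unlike of 3 pairs (running 0/3).
From row 1: 1 unlike of 4 pairs (running 1/7).
From row 2: 3 unlike of 8 pairs (running 4/15).
From row 3: 2 unlike of 8 pairs (running 6/23).
From row 4: 0 unlike of 3 pairs (running 6/26).
Total adjacent occupied pairs: 26; unlike-type pairs: 6.

6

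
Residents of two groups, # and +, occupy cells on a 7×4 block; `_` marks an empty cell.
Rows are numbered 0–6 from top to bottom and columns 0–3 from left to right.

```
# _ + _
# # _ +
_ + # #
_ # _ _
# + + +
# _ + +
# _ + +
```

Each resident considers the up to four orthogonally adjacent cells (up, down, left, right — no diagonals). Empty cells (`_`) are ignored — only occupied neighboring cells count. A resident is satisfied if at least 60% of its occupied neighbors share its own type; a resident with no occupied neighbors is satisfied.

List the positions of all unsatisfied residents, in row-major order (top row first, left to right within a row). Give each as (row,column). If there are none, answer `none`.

(1,1), (1,3), (2,1), (2,2), (2,3), (3,1), (4,0), (4,1)

(0,0)# 1/1 satisfied
(0,2)+ 0/0 satisfied
(1,0)# 2/2 satisfied
(1,1)# 1/2 not
(1,3)+ 0/1 not
(2,1)+ 0/3 not
(2,2)# 1/2 not
(2,3)# 1/2 not
(3,1)# 0/2 not
(4,0)# 1/2 not
(4,1)+ 1/3 not
(4,2)+ 3/3 satisfied
(4,3)+ 2/2 satisfied
(5,0)# 2/2 satisfied
(5,2)+ 3/3 satisfied
(5,3)+ 3/3 satisfied
(6,0)# 1/1 satisfied
(6,2)+ 2/2 satisfied
(6,3)+ 2/2 satisfied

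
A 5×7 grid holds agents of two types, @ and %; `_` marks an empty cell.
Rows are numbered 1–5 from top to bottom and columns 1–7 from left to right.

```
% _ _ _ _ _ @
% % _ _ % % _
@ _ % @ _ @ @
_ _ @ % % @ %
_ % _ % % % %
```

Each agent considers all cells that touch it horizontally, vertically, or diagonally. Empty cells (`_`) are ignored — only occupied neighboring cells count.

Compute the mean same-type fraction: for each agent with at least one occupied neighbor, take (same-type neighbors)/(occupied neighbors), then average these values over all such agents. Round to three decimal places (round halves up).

Row 1: (1,1)% 2/2 · (1,7)@ 0/1
Row 2: (2,1)% 2/3 · (2,2)% 3/4 · (2,5)% 1/3 · (2,6)% 1/4
Row 3: (3,1)@ 0/2 · (3,3)% 2/4 · (3,4)@ 1/5 · (3,6)@ 2/6 · (3,7)@ 2/4
Row 4: (4,3)@ 1/5 · (4,4)% 4/6 · (4,5)% 4/7 · (4,6)@ 2/7 · (4,7)% 2/5
Row 5: (5,2)% 0/1 · (5,4)% 3/4 · (5,5)% 4/5 · (5,6)% 4/5 · (5,7)% 2/3
Sum over 21 agents: 2/2 + 0/1 + 2/3 + 3/4 + 1/3 + 1/4 + 0/2 + 2/4 + 1/5 + 2/6 + 2/4 + 1/5 + 4/6 + 4/7 + 2/7 + 2/5 + 0/1 + 3/4 + 4/5 + 4/5 + 2/3 = 4063/420; mean = 4063/420 ÷ 21 = 4063/8820 = 0.460657… → 0.461.

0.461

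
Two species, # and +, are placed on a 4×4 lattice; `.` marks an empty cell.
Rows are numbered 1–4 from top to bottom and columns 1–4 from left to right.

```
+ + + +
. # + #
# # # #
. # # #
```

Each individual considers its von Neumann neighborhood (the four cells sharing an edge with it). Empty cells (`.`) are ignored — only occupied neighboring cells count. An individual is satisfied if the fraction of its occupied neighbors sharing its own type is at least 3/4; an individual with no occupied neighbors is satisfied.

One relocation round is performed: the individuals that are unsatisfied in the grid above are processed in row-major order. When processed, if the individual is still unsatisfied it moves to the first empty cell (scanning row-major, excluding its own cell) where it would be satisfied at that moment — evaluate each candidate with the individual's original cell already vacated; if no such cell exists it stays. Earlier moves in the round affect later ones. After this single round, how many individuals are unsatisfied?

Initially unsatisfied (in order): (1,2), (1,4), (2,2), (2,3), (2,4).
  (1,2): no empty cell satisfies it; stays.
  (1,4): no empty cell satisfies it; stays.
  (2,2) → (4,1).
  (2,3): no empty cell satisfies it; stays.
  (2,4): no empty cell satisfies it; stays.
Resulting grid:
+ + + +
. . + #
# # # #
# # # #
Unsatisfied now: (1,4), (2,3), (2,4).

3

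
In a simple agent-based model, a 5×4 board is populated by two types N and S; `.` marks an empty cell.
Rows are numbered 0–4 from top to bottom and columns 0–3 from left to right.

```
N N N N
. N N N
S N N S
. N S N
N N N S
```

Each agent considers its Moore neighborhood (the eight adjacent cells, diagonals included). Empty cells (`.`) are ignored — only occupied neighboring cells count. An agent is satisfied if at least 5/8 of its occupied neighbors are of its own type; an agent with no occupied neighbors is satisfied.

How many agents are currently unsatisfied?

(0,0)N 2/2 ✓
(0,1)N 4/4 ✓
(0,2)N 5/5 ✓
(0,3)N 3/3 ✓
(1,1)N 6/7 ✓
(1,2)N 7/8 ✓
(1,3)N 4/5 ✓
(2,0)S 0/3 ✗
(2,1)N 4/6 ✓
(2,2)N 6/8 ✓
(2,3)S 1/5 ✗
(3,1)N 5/7 ✓
(3,2)S 2/8 ✗
(3,3)N 2/5 ✗
(4,0)N 2/2 ✓
(4,1)N 3/4 ✓
(4,2)N 3/5 ✗
(4,3)S 1/3 ✗
Unsatisfied: (2,0), (2,3), (3,2), (3,3), (4,2), (4,3) — 6 in total.

6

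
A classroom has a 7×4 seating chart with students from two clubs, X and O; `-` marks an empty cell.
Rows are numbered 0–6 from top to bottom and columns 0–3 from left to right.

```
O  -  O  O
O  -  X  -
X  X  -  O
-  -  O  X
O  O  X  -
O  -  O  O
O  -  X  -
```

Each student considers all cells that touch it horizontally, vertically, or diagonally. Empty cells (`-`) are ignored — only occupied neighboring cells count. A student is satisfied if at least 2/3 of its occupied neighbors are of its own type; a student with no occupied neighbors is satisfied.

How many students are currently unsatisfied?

Row 0: (0,0)O 1/1 ok · (0,2)O 1/2 unhappy · (0,3)O 1/2 unhappy
Row 1: (1,0)O 1/3 unhappy · (1,2)X 1/4 unhappy
Row 2: (2,0)X 1/2 unhappy · (2,1)X 2/4 unhappy · (2,3)O 1/3 unhappy
Row 3: (3,2)O 2/5 unhappy · (3,3)X 1/3 unhappy
Row 4: (4,0)O 2/2 ok · (4,1)O 4/5 ok · (4,2)X 1/5 unhappy
Row 5: (5,0)O 3/3 ok · (5,2)O 2/4 unhappy · (5,3)O 1/3 unhappy
Row 6: (6,0)O 1/1 ok · (6,2)X 0/2 unhappy
Unsatisfied: (0,2), (0,3), (1,0), (1,2), (2,0), (2,1), (2,3), (3,2), (3,3), (4,2), (5,2), (5,3), (6,2) — 13 in total.

13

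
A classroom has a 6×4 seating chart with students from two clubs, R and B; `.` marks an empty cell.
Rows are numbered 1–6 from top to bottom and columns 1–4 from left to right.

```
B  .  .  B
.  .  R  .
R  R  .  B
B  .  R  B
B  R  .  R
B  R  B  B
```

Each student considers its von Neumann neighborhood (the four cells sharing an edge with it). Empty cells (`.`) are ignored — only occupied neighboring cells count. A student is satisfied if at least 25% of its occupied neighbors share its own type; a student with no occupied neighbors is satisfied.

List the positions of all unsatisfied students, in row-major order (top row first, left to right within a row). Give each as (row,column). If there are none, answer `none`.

(4,3), (5,4)

Row 1: (1,1)B 0/0 satisfied · (1,4)B 0/0 satisfied
Row 2: (2,3)R 0/0 satisfied
Row 3: (3,1)R 1/2 satisfied · (3,2)R 1/1 satisfied · (3,4)B 1/1 satisfied
Row 4: (4,1)B 1/2 satisfied · (4,3)R 0/1 not · (4,4)B 1/3 satisfied
Row 5: (5,1)B 2/3 satisfied · (5,2)R 1/2 satisfied · (5,4)R 0/2 not
Row 6: (6,1)B 1/2 satisfied · (6,2)R 1/3 satisfied · (6,3)B 1/2 satisfied · (6,4)B 1/2 satisfied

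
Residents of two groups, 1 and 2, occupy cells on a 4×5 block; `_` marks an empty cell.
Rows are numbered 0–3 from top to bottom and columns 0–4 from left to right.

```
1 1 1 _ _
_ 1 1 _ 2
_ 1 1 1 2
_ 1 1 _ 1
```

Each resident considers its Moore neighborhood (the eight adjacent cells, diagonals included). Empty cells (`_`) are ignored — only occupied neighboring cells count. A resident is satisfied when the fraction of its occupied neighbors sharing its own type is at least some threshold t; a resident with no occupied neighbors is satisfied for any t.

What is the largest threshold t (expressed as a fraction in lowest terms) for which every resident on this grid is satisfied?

Row 0: (0,0)1 2/2 · (0,1)1 4/4 · (0,2)1 3/3
Row 1: (1,1)1 6/6 · (1,2)1 6/6 · (1,4)2 1/2
Row 2: (2,1)1 5/5 · (2,2)1 6/6 · (2,3)1 4/6 · (2,4)2 1/3
Row 3: (3,1)1 3/3 · (3,2)1 4/4 · (3,4)1 1/2
The smallest same-type fraction is 1/3 at (2,4), which reduces to 1/3. Any threshold above that leaves this resident unsatisfied.

1/3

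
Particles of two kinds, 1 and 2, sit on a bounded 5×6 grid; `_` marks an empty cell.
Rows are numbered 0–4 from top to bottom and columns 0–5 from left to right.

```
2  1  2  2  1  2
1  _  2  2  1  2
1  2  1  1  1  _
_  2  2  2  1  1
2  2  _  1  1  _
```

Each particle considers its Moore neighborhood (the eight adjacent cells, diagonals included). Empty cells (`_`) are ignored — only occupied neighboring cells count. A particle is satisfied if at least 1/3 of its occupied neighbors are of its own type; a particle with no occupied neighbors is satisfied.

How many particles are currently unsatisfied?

Row 0: (0,0)2 0/2 ✗ · (0,1)1 1/4 ✗ · (0,2)2 3/4 ✓ · (0,3)2 3/5 ✓ · (0,4)1 1/5 ✗ · (0,5)2 1/3 ✓
Row 1: (1,0)1 2/4 ✓ · (1,2)2 4/7 ✓ · (1,3)2 3/8 ✓ · (1,4)1 3/7 ✓ · (1,5)2 1/4 ✗
Row 2: (2,0)1 1/3 ✓ · (2,1)2 3/6 ✓ · (2,2)1 1/7 ✗ · (2,3)1 4/8 ✓ · (2,4)1 4/7 ✓
Row 3: (3,1)2 4/6 ✓ · (3,2)2 4/7 ✓ · (3,3)2 1/7 ✗ · (3,4)1 5/6 ✓ · (3,5)1 3/3 ✓
Row 4: (4,0)2 2/2 ✓ · (4,1)2 3/3 ✓ · (4,3)1 2/4 ✓ · (4,4)1 3/4 ✓
Unsatisfied: (0,0), (0,1), (0,4), (1,5), (2,2), (3,3) — 6 in total.

6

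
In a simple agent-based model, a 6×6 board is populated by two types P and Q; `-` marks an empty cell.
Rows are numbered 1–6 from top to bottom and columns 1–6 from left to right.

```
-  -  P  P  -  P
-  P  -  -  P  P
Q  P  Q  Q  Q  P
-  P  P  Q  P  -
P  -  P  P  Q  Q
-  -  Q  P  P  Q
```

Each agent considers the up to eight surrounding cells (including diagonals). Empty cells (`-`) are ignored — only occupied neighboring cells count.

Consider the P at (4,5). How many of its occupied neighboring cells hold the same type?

Occupied neighbors of (4,5): (3,4)=Q, (3,5)=Q, (3,6)=P, (4,4)=Q, (5,4)=P, (5,5)=Q, (5,6)=Q.
Same type (P): 2 of 7.

2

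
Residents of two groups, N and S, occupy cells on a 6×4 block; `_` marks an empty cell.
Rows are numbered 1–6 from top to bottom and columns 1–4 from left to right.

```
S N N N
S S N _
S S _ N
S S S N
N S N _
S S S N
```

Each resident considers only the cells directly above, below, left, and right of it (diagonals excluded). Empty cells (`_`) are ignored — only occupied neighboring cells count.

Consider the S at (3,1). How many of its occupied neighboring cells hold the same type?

Occupied neighbors of (3,1): (2,1)=S, (4,1)=S, (3,2)=S.
Same type (S): 3 of 3.

3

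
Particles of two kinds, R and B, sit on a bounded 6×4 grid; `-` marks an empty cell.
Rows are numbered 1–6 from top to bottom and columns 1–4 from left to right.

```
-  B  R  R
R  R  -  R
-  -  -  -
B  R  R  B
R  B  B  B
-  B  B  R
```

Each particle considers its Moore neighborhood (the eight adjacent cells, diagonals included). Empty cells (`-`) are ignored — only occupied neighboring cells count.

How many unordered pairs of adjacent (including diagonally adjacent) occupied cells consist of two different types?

16

Scan each occupied cell's neighbors to the right and below (and the two forward diagonals) so each pair is counted once.
Row 1: B(1,2)–R(1,3)≠ B(1,2)–R(2,2)≠ B(1,2)–R(2,1)≠ R(1,3)–R(1,4)= R(1,3)–R(2,4)= R(1,3)–R(2,2)= R(1,4)–R(2,4)=  → 3/7 unlike.
Row 2: R(2,1)–R(2,2)=  → 0/1 unlike.
Row 4: B(4,1)–R(4,2)≠ B(4,1)–R(5,1)≠ B(4,1)–B(5,2)= R(4,2)–R(4,3)= R(4,2)–B(5,2)≠ R(4,2)–B(5,3)≠ R(4,2)–R(5,1)= R(4,3)–B(4,4)≠ R(4,3)–B(5,3)≠ R(4,3)–B(5,4)≠ R(4,3)–B(5,2)≠ B(4,4)–B(5,4)= B(4,4)–B(5,3)=  → 8/13 unlike.
Row 5: R(5,1)–B(5,2)≠ R(5,1)–B(6,2)≠ B(5,2)–B(5,3)= B(5,2)–B(6,2)= B(5,2)–B(6,3)= B(5,3)–B(5,4)= B(5,3)–B(6,3)= B(5,3)–R(6,4)≠ B(5,3)–B(6,2)= B(5,4)–R(6,4)≠ B(5,4)–B(6,3)=  → 4/11 unlike.
Row 6: B(6,2)–B(6,3)= B(6,3)–R(6,4)≠  → 1/2 unlike.
Total adjacent occupied pairs: 34; unlike-type pairs: 16.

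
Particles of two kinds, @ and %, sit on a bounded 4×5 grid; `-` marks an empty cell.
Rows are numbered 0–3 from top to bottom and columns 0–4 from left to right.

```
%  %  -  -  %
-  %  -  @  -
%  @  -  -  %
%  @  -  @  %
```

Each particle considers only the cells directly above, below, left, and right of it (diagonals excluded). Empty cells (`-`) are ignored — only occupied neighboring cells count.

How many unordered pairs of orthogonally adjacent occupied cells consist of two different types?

Scan each occupied cell's neighbors to the right and below so each pair is counted once.
Row 0: %(0,0)–%(0,1)= %(0,1)–%(1,1)=  → 0/2 unlike.
Row 1: %(1,1)–@(2,1)≠  → 1/1 unlike.
Row 2: %(2,0)–@(2,1)≠ %(2,0)–%(3,0)= @(2,1)–@(3,1)= %(2,4)–%(3,4)=  → 1/4 unlike.
Row 3: %(3,0)–@(3,1)≠ @(3,3)–%(3,4)≠  → 2/2 unlike.
Total adjacent occupied pairs: 9; unlike-type pairs: 4.

4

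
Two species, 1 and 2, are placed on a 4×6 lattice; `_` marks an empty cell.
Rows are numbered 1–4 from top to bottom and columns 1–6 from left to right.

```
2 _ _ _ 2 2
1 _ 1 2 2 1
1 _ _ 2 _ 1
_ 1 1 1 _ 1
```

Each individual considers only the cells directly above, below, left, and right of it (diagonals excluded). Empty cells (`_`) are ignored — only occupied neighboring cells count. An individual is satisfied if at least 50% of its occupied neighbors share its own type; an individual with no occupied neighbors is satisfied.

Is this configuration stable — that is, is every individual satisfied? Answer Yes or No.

Row 1: (1,1)2 0/1 ✗ · (1,5)2 2/2 ✓ · (1,6)2 1/2 ✓
Row 2: (2,1)1 1/2 ✓ · (2,3)1 0/1 ✗ · (2,4)2 2/3 ✓ · (2,5)2 2/3 ✓ · (2,6)1 1/3 ✗
Row 3: (3,1)1 1/1 ✓ · (3,4)2 1/2 ✓ · (3,6)1 2/2 ✓
Row 4: (4,2)1 1/1 ✓ · (4,3)1 2/2 ✓ · (4,4)1 1/2 ✓ · (4,6)1 1/1 ✓
For instance (1,1) has only 0/1 same-type neighbors, below 1/2.

No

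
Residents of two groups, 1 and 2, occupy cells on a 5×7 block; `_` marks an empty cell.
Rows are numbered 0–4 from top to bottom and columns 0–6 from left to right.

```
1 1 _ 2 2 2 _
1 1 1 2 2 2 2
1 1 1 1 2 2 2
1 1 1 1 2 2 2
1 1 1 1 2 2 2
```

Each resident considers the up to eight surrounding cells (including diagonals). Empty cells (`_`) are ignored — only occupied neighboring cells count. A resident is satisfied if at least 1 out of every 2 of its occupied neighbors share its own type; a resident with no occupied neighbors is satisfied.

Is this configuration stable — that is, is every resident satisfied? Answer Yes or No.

(0,0)1 3/3 ok
(0,1)1 4/4 ok
(0,3)2 3/4 ok
(0,4)2 5/5 ok
(0,5)2 4/4 ok
(1,0)1 5/5 ok
(1,1)1 7/7 ok
(1,2)1 5/7 ok
(1,3)2 4/7 ok
(1,4)2 7/8 ok
(1,5)2 7/7 ok
(1,6)2 4/4 ok
(2,0)1 5/5 ok
(2,1)1 8/8 ok
(2,2)1 7/8 ok
(2,3)1 4/8 ok
(2,4)2 6/8 ok
(2,5)2 8/8 ok
(2,6)2 5/5 ok
(3,0)1 5/5 ok
(3,1)1 8/8 ok
(3,2)1 8/8 ok
(3,3)1 5/8 ok
(3,4)2 5/8 ok
(3,5)2 8/8 ok
(3,6)2 5/5 ok
(4,0)1 3/3 ok
(4,1)1 5/5 ok
(4,2)1 5/5 ok
(4,3)1 3/5 ok
(4,4)2 3/5 ok
(4,5)2 5/5 ok
(4,6)2 3/3 ok
All meet the threshold, so the configuration is stable.

Yes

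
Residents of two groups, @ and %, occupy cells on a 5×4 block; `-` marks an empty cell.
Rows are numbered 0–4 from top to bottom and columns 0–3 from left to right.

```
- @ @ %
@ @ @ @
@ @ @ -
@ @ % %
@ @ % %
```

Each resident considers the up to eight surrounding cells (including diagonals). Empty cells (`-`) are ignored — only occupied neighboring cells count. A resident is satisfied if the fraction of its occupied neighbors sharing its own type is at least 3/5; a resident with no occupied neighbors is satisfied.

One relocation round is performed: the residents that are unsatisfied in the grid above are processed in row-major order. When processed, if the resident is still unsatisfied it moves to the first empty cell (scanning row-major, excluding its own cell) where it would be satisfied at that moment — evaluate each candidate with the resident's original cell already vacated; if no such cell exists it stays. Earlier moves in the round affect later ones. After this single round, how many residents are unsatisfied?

2

Initially unsatisfied (in order): (0,3), (3,2).
  (0,3): no empty cell satisfies it; stays.
  (3,2): no empty cell satisfies it; stays.
Resulting grid:
- @ @ %
@ @ @ @
@ @ @ -
@ @ % %
@ @ % %
Unsatisfied now: (0,3), (3,2).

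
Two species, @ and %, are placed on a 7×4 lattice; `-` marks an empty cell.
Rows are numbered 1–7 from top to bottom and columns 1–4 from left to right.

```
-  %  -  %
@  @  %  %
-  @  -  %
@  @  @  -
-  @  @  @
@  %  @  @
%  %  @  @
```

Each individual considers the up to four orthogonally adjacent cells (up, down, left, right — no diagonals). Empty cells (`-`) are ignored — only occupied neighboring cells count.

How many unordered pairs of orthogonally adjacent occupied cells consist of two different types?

Scan each occupied cell's neighbors to the right and below so each pair is counted once.
From row 1: 1 unlike of 2 pairs (running 1/2).
From row 2: 1 unlike of 5 pairs (running 2/7).
From row 3: 0 unlike of 1 pairs (running 2/8).
From row 4: 0 unlike of 4 pairs (running 2/12).
From row 5: 1 unlike of 5 pairs (running 3/17).
From row 6: 3 unlike of 7 pairs (running 6/24).
From row 7: 1 unlike of 3 pairs (running 7/27).
Total adjacent occupied pairs: 27; unlike-type pairs: 7.

7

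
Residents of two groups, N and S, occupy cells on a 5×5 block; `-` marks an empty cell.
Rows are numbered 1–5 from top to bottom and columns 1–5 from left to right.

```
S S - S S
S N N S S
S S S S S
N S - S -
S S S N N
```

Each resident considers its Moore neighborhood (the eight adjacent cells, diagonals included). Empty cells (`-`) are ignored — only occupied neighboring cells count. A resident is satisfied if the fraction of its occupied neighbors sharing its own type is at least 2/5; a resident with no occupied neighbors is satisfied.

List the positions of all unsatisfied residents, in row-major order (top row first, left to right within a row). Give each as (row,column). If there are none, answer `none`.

(2,2), (2,3), (4,1), (5,4)

Row 1: (1,1)S 2/3 ✓ · (1,2)S 2/4 ✓ · (1,4)S 3/4 ✓ · (1,5)S 3/3 ✓
Row 2: (2,1)S 4/5 ✓ · (2,2)N 1/7 ✗ · (2,3)N 1/7 ✗ · (2,4)S 6/7 ✓ · (2,5)S 5/5 ✓
Row 3: (3,1)S 3/5 ✓ · (3,2)S 4/7 ✓ · (3,3)S 5/7 ✓ · (3,4)S 5/6 ✓ · (3,5)S 4/4 ✓
Row 4: (4,1)N 0/5 ✗ · (4,2)S 6/7 ✓ · (4,4)S 4/6 ✓
Row 5: (5,1)S 2/3 ✓ · (5,2)S 3/4 ✓ · (5,3)S 3/4 ✓ · (5,4)N 1/3 ✗ · (5,5)N 1/2 ✓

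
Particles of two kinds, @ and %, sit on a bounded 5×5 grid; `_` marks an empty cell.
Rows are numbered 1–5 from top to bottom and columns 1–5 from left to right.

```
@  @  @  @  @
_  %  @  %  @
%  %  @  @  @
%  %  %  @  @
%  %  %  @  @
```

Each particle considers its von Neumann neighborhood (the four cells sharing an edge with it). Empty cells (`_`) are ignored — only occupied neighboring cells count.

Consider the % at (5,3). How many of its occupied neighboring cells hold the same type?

Occupied neighbors of (5,3): (4,3)=%, (5,2)=%, (5,4)=@.
Same type (%): 2 of 3.

2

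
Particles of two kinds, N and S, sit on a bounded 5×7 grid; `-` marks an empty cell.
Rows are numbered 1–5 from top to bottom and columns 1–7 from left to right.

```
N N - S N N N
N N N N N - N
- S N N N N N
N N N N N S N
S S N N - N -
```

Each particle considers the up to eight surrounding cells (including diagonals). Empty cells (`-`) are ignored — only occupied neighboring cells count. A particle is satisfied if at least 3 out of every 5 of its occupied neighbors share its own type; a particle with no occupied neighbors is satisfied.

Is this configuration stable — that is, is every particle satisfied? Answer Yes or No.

No

Row 1: (1,1)N 3/3 ✓ · (1,2)N 4/4 ✓ · (1,4)S 0/4 ✗ · (1,5)N 3/4 ✓ · (1,6)N 4/4 ✓ · (1,7)N 2/2 ✓
Row 2: (2,1)N 3/4 ✓ · (2,2)N 5/6 ✓ · (2,3)N 5/7 ✓ · (2,4)N 6/7 ✓ · (2,5)N 6/7 ✓ · (2,7)N 4/4 ✓
Row 3: (3,2)S 0/7 ✗ · (3,3)N 7/8 ✓ · (3,4)N 8/8 ✓ · (3,5)N 6/7 ✓ · (3,6)N 6/7 ✓ · (3,7)N 3/4 ✓
Row 4: (4,1)N 1/4 ✗ · (4,2)N 4/7 ✗ · (4,3)N 6/8 ✓ · (4,4)N 7/7 ✓ · (4,5)N 6/7 ✓ · (4,6)S 0/6 ✗ · (4,7)N 3/4 ✓
Row 5: (5,1)S 1/3 ✗ · (5,2)S 1/5 ✗ · (5,3)N 4/5 ✓ · (5,4)N 4/4 ✓ · (5,6)N 2/3 ✓
For instance (1,4) has only 0/4 same-type neighbors, below 3/5.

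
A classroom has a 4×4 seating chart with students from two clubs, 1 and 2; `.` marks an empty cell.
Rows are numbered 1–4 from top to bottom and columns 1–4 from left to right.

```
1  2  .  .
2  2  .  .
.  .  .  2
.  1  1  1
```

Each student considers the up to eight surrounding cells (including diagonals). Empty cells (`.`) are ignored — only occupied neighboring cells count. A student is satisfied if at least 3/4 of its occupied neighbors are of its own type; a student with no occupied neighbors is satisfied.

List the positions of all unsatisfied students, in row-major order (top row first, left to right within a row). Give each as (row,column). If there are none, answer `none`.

(1,1), (1,2), (2,1), (2,2), (3,4), (4,3), (4,4)

Row 1: (1,1)1 0/3 not · (1,2)2 2/3 not
Row 2: (2,1)2 2/3 not · (2,2)2 2/3 not
Row 3: (3,4)2 0/2 not
Row 4: (4,2)1 1/1 satisfied · (4,3)1 2/3 not · (4,4)1 1/2 not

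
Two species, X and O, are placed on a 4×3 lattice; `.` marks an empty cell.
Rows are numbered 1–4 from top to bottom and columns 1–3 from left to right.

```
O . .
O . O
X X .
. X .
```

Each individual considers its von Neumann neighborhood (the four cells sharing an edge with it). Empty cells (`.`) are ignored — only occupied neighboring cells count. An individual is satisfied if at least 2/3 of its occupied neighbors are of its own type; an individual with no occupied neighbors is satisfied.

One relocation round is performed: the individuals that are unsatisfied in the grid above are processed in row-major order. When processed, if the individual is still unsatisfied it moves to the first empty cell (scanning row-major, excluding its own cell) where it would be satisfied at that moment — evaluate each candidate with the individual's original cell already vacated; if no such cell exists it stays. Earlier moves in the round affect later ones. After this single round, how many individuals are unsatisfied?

0

Initially unsatisfied (in order): (2,1), (3,1).
  (2,1) → (1,2).
  (3,1): now satisfied by earlier moves; stays.
Resulting grid:
O O .
. . O
X X .
. X .
All satisfied now.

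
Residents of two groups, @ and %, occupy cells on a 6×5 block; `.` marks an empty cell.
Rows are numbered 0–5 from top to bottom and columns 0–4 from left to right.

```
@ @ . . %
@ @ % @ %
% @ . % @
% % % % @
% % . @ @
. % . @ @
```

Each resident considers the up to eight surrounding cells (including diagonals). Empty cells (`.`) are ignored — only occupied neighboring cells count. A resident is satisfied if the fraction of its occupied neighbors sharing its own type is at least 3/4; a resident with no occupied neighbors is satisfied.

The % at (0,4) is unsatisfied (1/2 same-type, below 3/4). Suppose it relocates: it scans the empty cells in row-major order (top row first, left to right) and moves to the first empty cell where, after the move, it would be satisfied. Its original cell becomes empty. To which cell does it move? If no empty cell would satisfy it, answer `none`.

Vacating (0,4). Empty cells in order:
  (0,2): 1/4 same-type → still unsatisfied.
  (0,3): 2/3 same-type → still unsatisfied.
  (2,2): 5/8 same-type → still unsatisfied.
  (4,2): 5/7 same-type → still unsatisfied.
  (5,0): 3/3 same-type → satisfied — stop here.

(5,0)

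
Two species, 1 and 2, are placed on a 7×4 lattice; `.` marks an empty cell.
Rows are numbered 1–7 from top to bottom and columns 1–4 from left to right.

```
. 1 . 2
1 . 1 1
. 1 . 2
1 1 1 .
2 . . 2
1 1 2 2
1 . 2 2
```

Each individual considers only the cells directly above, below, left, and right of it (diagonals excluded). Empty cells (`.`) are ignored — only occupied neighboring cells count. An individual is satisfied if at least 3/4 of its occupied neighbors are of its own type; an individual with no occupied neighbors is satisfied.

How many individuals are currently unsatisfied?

8

Row 1: (1,2)1 0/0 ✓ · (1,4)2 0/1 ✗
Row 2: (2,1)1 0/0 ✓ · (2,3)1 1/1 ✓ · (2,4)1 1/3 ✗
Row 3: (3,2)1 1/1 ✓ · (3,4)2 0/1 ✗
Row 4: (4,1)1 1/2 ✗ · (4,2)1 3/3 ✓ · (4,3)1 1/1 ✓
Row 5: (5,1)2 0/2 ✗ · (5,4)2 1/1 ✓
Row 6: (6,1)1 2/3 ✗ · (6,2)1 1/2 ✗ · (6,3)2 2/3 ✗ · (6,4)2 3/3 ✓
Row 7: (7,1)1 1/1 ✓ · (7,3)2 2/2 ✓ · (7,4)2 2/2 ✓
Unsatisfied: (1,4), (2,4), (3,4), (4,1), (5,1), (6,1), (6,2), (6,3) — 8 in total.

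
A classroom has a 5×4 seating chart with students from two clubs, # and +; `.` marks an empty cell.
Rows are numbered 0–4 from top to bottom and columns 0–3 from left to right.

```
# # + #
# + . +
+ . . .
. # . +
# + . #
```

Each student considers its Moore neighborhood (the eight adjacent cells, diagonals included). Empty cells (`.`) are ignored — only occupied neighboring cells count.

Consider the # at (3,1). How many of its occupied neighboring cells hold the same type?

Occupied neighbors of (3,1): (2,0)=+, (4,0)=#, (4,1)=+.
Same type (#): 1 of 3.

1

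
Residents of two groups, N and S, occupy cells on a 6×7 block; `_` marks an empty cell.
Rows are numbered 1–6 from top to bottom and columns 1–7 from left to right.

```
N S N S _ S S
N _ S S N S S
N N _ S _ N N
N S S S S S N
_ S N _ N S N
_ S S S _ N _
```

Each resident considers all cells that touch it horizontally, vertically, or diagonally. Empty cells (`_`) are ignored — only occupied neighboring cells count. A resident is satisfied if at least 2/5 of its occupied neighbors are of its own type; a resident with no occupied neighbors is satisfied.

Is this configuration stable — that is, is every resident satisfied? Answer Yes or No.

(1,1)N 1/2 satisfied
(1,2)S 1/4 not
(1,3)N 0/4 not
(1,4)S 2/4 satisfied
(1,6)S 3/4 satisfied
(1,7)S 3/3 satisfied
(2,1)N 3/4 satisfied
(2,3)S 4/6 satisfied
(2,4)S 3/5 satisfied
(2,5)N 1/6 not
(2,6)S 3/6 satisfied
(2,7)S 3/5 satisfied
(3,1)N 3/4 satisfied
(3,2)N 3/6 satisfied
(3,4)S 5/6 satisfied
(3,6)N 3/7 satisfied
(3,7)N 2/5 satisfied
(4,1)N 2/4 satisfied
(4,2)S 2/6 not
(4,3)S 4/6 satisfied
(4,4)S 3/5 satisfied
(4,5)S 4/6 satisfied
(4,6)S 2/7 not
(4,7)N 3/5 satisfied
(5,2)S 4/6 satisfied
(5,3)N 0/7 not
(5,5)N 1/6 not
(5,6)S 2/6 not
(5,7)N 2/4 satisfied
(6,2)S 2/3 satisfied
(6,3)S 3/4 satisfied
(6,4)S 1/3 not
(6,6)N 2/3 satisfied
For instance (1,2) has only 1/4 same-type neighbors, below 2/5.

No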